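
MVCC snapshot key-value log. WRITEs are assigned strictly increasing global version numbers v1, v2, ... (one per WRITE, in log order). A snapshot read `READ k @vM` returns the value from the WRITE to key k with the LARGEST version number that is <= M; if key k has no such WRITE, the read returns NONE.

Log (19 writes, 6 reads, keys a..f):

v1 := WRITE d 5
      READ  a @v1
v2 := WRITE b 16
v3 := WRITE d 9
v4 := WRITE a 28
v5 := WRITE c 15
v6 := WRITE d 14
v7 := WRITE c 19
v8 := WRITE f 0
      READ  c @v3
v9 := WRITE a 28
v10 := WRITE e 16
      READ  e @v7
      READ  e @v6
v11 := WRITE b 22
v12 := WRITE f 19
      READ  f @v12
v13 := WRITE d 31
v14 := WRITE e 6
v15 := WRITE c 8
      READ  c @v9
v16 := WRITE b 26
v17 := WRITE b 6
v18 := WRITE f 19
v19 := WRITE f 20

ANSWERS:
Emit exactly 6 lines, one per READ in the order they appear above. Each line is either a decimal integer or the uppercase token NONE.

v1: WRITE d=5  (d history now [(1, 5)])
READ a @v1: history=[] -> no version <= 1 -> NONE
v2: WRITE b=16  (b history now [(2, 16)])
v3: WRITE d=9  (d history now [(1, 5), (3, 9)])
v4: WRITE a=28  (a history now [(4, 28)])
v5: WRITE c=15  (c history now [(5, 15)])
v6: WRITE d=14  (d history now [(1, 5), (3, 9), (6, 14)])
v7: WRITE c=19  (c history now [(5, 15), (7, 19)])
v8: WRITE f=0  (f history now [(8, 0)])
READ c @v3: history=[(5, 15), (7, 19)] -> no version <= 3 -> NONE
v9: WRITE a=28  (a history now [(4, 28), (9, 28)])
v10: WRITE e=16  (e history now [(10, 16)])
READ e @v7: history=[(10, 16)] -> no version <= 7 -> NONE
READ e @v6: history=[(10, 16)] -> no version <= 6 -> NONE
v11: WRITE b=22  (b history now [(2, 16), (11, 22)])
v12: WRITE f=19  (f history now [(8, 0), (12, 19)])
READ f @v12: history=[(8, 0), (12, 19)] -> pick v12 -> 19
v13: WRITE d=31  (d history now [(1, 5), (3, 9), (6, 14), (13, 31)])
v14: WRITE e=6  (e history now [(10, 16), (14, 6)])
v15: WRITE c=8  (c history now [(5, 15), (7, 19), (15, 8)])
READ c @v9: history=[(5, 15), (7, 19), (15, 8)] -> pick v7 -> 19
v16: WRITE b=26  (b history now [(2, 16), (11, 22), (16, 26)])
v17: WRITE b=6  (b history now [(2, 16), (11, 22), (16, 26), (17, 6)])
v18: WRITE f=19  (f history now [(8, 0), (12, 19), (18, 19)])
v19: WRITE f=20  (f history now [(8, 0), (12, 19), (18, 19), (19, 20)])

Answer: NONE
NONE
NONE
NONE
19
19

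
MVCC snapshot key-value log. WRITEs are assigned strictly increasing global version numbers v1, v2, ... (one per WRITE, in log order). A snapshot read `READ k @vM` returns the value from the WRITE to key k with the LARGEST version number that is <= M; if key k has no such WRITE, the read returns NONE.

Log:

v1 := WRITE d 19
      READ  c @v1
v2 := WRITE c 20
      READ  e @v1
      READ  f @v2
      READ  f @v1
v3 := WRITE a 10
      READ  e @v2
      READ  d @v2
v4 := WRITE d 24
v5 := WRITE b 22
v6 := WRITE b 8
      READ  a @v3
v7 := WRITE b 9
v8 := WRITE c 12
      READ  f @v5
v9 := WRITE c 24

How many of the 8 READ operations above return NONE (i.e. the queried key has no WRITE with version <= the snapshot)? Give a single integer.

v1: WRITE d=19  (d history now [(1, 19)])
READ c @v1: history=[] -> no version <= 1 -> NONE
v2: WRITE c=20  (c history now [(2, 20)])
READ e @v1: history=[] -> no version <= 1 -> NONE
READ f @v2: history=[] -> no version <= 2 -> NONE
READ f @v1: history=[] -> no version <= 1 -> NONE
v3: WRITE a=10  (a history now [(3, 10)])
READ e @v2: history=[] -> no version <= 2 -> NONE
READ d @v2: history=[(1, 19)] -> pick v1 -> 19
v4: WRITE d=24  (d history now [(1, 19), (4, 24)])
v5: WRITE b=22  (b history now [(5, 22)])
v6: WRITE b=8  (b history now [(5, 22), (6, 8)])
READ a @v3: history=[(3, 10)] -> pick v3 -> 10
v7: WRITE b=9  (b history now [(5, 22), (6, 8), (7, 9)])
v8: WRITE c=12  (c history now [(2, 20), (8, 12)])
READ f @v5: history=[] -> no version <= 5 -> NONE
v9: WRITE c=24  (c history now [(2, 20), (8, 12), (9, 24)])
Read results in order: ['NONE', 'NONE', 'NONE', 'NONE', 'NONE', '19', '10', 'NONE']
NONE count = 6

Answer: 6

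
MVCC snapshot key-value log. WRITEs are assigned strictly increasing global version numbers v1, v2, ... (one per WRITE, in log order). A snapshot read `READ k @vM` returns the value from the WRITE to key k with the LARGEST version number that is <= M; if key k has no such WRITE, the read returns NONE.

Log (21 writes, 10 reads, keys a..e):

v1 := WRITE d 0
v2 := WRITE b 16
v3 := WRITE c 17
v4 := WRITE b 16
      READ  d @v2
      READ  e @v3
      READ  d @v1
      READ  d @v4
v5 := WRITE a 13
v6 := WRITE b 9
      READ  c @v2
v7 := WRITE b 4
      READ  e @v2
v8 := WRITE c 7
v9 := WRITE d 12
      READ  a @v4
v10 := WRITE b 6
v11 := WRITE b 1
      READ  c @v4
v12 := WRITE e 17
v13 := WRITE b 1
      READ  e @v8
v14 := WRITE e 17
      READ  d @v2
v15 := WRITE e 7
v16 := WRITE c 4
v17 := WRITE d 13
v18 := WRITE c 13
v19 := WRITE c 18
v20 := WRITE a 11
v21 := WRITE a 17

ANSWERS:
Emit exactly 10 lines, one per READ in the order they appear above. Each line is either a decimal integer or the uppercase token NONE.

v1: WRITE d=0  (d history now [(1, 0)])
v2: WRITE b=16  (b history now [(2, 16)])
v3: WRITE c=17  (c history now [(3, 17)])
v4: WRITE b=16  (b history now [(2, 16), (4, 16)])
READ d @v2: history=[(1, 0)] -> pick v1 -> 0
READ e @v3: history=[] -> no version <= 3 -> NONE
READ d @v1: history=[(1, 0)] -> pick v1 -> 0
READ d @v4: history=[(1, 0)] -> pick v1 -> 0
v5: WRITE a=13  (a history now [(5, 13)])
v6: WRITE b=9  (b history now [(2, 16), (4, 16), (6, 9)])
READ c @v2: history=[(3, 17)] -> no version <= 2 -> NONE
v7: WRITE b=4  (b history now [(2, 16), (4, 16), (6, 9), (7, 4)])
READ e @v2: history=[] -> no version <= 2 -> NONE
v8: WRITE c=7  (c history now [(3, 17), (8, 7)])
v9: WRITE d=12  (d history now [(1, 0), (9, 12)])
READ a @v4: history=[(5, 13)] -> no version <= 4 -> NONE
v10: WRITE b=6  (b history now [(2, 16), (4, 16), (6, 9), (7, 4), (10, 6)])
v11: WRITE b=1  (b history now [(2, 16), (4, 16), (6, 9), (7, 4), (10, 6), (11, 1)])
READ c @v4: history=[(3, 17), (8, 7)] -> pick v3 -> 17
v12: WRITE e=17  (e history now [(12, 17)])
v13: WRITE b=1  (b history now [(2, 16), (4, 16), (6, 9), (7, 4), (10, 6), (11, 1), (13, 1)])
READ e @v8: history=[(12, 17)] -> no version <= 8 -> NONE
v14: WRITE e=17  (e history now [(12, 17), (14, 17)])
READ d @v2: history=[(1, 0), (9, 12)] -> pick v1 -> 0
v15: WRITE e=7  (e history now [(12, 17), (14, 17), (15, 7)])
v16: WRITE c=4  (c history now [(3, 17), (8, 7), (16, 4)])
v17: WRITE d=13  (d history now [(1, 0), (9, 12), (17, 13)])
v18: WRITE c=13  (c history now [(3, 17), (8, 7), (16, 4), (18, 13)])
v19: WRITE c=18  (c history now [(3, 17), (8, 7), (16, 4), (18, 13), (19, 18)])
v20: WRITE a=11  (a history now [(5, 13), (20, 11)])
v21: WRITE a=17  (a history now [(5, 13), (20, 11), (21, 17)])

Answer: 0
NONE
0
0
NONE
NONE
NONE
17
NONE
0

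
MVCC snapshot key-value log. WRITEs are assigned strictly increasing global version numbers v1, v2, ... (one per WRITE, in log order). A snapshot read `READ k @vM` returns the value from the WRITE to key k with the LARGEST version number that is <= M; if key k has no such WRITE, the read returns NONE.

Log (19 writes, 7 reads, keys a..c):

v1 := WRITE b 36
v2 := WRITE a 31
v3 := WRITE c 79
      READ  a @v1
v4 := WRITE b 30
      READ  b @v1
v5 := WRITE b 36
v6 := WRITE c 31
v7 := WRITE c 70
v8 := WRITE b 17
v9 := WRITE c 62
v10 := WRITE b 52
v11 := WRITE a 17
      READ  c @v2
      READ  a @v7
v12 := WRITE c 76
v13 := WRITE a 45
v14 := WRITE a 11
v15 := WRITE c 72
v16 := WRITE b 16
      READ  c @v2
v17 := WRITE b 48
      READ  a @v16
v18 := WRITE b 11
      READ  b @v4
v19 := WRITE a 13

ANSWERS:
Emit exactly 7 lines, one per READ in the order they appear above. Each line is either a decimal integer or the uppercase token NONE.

Answer: NONE
36
NONE
31
NONE
11
30

Derivation:
v1: WRITE b=36  (b history now [(1, 36)])
v2: WRITE a=31  (a history now [(2, 31)])
v3: WRITE c=79  (c history now [(3, 79)])
READ a @v1: history=[(2, 31)] -> no version <= 1 -> NONE
v4: WRITE b=30  (b history now [(1, 36), (4, 30)])
READ b @v1: history=[(1, 36), (4, 30)] -> pick v1 -> 36
v5: WRITE b=36  (b history now [(1, 36), (4, 30), (5, 36)])
v6: WRITE c=31  (c history now [(3, 79), (6, 31)])
v7: WRITE c=70  (c history now [(3, 79), (6, 31), (7, 70)])
v8: WRITE b=17  (b history now [(1, 36), (4, 30), (5, 36), (8, 17)])
v9: WRITE c=62  (c history now [(3, 79), (6, 31), (7, 70), (9, 62)])
v10: WRITE b=52  (b history now [(1, 36), (4, 30), (5, 36), (8, 17), (10, 52)])
v11: WRITE a=17  (a history now [(2, 31), (11, 17)])
READ c @v2: history=[(3, 79), (6, 31), (7, 70), (9, 62)] -> no version <= 2 -> NONE
READ a @v7: history=[(2, 31), (11, 17)] -> pick v2 -> 31
v12: WRITE c=76  (c history now [(3, 79), (6, 31), (7, 70), (9, 62), (12, 76)])
v13: WRITE a=45  (a history now [(2, 31), (11, 17), (13, 45)])
v14: WRITE a=11  (a history now [(2, 31), (11, 17), (13, 45), (14, 11)])
v15: WRITE c=72  (c history now [(3, 79), (6, 31), (7, 70), (9, 62), (12, 76), (15, 72)])
v16: WRITE b=16  (b history now [(1, 36), (4, 30), (5, 36), (8, 17), (10, 52), (16, 16)])
READ c @v2: history=[(3, 79), (6, 31), (7, 70), (9, 62), (12, 76), (15, 72)] -> no version <= 2 -> NONE
v17: WRITE b=48  (b history now [(1, 36), (4, 30), (5, 36), (8, 17), (10, 52), (16, 16), (17, 48)])
READ a @v16: history=[(2, 31), (11, 17), (13, 45), (14, 11)] -> pick v14 -> 11
v18: WRITE b=11  (b history now [(1, 36), (4, 30), (5, 36), (8, 17), (10, 52), (16, 16), (17, 48), (18, 11)])
READ b @v4: history=[(1, 36), (4, 30), (5, 36), (8, 17), (10, 52), (16, 16), (17, 48), (18, 11)] -> pick v4 -> 30
v19: WRITE a=13  (a history now [(2, 31), (11, 17), (13, 45), (14, 11), (19, 13)])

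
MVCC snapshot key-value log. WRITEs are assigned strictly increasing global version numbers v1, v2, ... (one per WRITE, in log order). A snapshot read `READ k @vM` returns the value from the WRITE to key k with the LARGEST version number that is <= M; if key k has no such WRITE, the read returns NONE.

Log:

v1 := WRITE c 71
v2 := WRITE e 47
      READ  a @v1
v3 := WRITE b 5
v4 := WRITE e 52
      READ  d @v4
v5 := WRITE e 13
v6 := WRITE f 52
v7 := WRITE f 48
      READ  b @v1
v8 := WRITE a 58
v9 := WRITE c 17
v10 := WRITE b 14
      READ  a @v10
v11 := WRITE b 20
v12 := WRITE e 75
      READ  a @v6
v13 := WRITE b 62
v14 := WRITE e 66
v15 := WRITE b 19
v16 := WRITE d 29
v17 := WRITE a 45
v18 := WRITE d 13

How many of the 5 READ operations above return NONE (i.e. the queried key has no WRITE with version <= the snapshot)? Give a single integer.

v1: WRITE c=71  (c history now [(1, 71)])
v2: WRITE e=47  (e history now [(2, 47)])
READ a @v1: history=[] -> no version <= 1 -> NONE
v3: WRITE b=5  (b history now [(3, 5)])
v4: WRITE e=52  (e history now [(2, 47), (4, 52)])
READ d @v4: history=[] -> no version <= 4 -> NONE
v5: WRITE e=13  (e history now [(2, 47), (4, 52), (5, 13)])
v6: WRITE f=52  (f history now [(6, 52)])
v7: WRITE f=48  (f history now [(6, 52), (7, 48)])
READ b @v1: history=[(3, 5)] -> no version <= 1 -> NONE
v8: WRITE a=58  (a history now [(8, 58)])
v9: WRITE c=17  (c history now [(1, 71), (9, 17)])
v10: WRITE b=14  (b history now [(3, 5), (10, 14)])
READ a @v10: history=[(8, 58)] -> pick v8 -> 58
v11: WRITE b=20  (b history now [(3, 5), (10, 14), (11, 20)])
v12: WRITE e=75  (e history now [(2, 47), (4, 52), (5, 13), (12, 75)])
READ a @v6: history=[(8, 58)] -> no version <= 6 -> NONE
v13: WRITE b=62  (b history now [(3, 5), (10, 14), (11, 20), (13, 62)])
v14: WRITE e=66  (e history now [(2, 47), (4, 52), (5, 13), (12, 75), (14, 66)])
v15: WRITE b=19  (b history now [(3, 5), (10, 14), (11, 20), (13, 62), (15, 19)])
v16: WRITE d=29  (d history now [(16, 29)])
v17: WRITE a=45  (a history now [(8, 58), (17, 45)])
v18: WRITE d=13  (d history now [(16, 29), (18, 13)])
Read results in order: ['NONE', 'NONE', 'NONE', '58', 'NONE']
NONE count = 4

Answer: 4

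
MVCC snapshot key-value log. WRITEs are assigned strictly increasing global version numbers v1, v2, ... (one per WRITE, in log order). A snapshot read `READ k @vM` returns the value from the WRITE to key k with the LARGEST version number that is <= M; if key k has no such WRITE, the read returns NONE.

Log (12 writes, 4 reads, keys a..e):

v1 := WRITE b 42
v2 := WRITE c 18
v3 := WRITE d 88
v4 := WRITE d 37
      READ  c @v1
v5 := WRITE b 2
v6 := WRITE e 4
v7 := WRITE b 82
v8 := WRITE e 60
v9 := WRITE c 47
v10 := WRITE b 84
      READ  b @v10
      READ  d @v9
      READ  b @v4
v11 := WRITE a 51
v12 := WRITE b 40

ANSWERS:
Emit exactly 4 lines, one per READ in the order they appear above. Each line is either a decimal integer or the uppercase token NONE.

Answer: NONE
84
37
42

Derivation:
v1: WRITE b=42  (b history now [(1, 42)])
v2: WRITE c=18  (c history now [(2, 18)])
v3: WRITE d=88  (d history now [(3, 88)])
v4: WRITE d=37  (d history now [(3, 88), (4, 37)])
READ c @v1: history=[(2, 18)] -> no version <= 1 -> NONE
v5: WRITE b=2  (b history now [(1, 42), (5, 2)])
v6: WRITE e=4  (e history now [(6, 4)])
v7: WRITE b=82  (b history now [(1, 42), (5, 2), (7, 82)])
v8: WRITE e=60  (e history now [(6, 4), (8, 60)])
v9: WRITE c=47  (c history now [(2, 18), (9, 47)])
v10: WRITE b=84  (b history now [(1, 42), (5, 2), (7, 82), (10, 84)])
READ b @v10: history=[(1, 42), (5, 2), (7, 82), (10, 84)] -> pick v10 -> 84
READ d @v9: history=[(3, 88), (4, 37)] -> pick v4 -> 37
READ b @v4: history=[(1, 42), (5, 2), (7, 82), (10, 84)] -> pick v1 -> 42
v11: WRITE a=51  (a history now [(11, 51)])
v12: WRITE b=40  (b history now [(1, 42), (5, 2), (7, 82), (10, 84), (12, 40)])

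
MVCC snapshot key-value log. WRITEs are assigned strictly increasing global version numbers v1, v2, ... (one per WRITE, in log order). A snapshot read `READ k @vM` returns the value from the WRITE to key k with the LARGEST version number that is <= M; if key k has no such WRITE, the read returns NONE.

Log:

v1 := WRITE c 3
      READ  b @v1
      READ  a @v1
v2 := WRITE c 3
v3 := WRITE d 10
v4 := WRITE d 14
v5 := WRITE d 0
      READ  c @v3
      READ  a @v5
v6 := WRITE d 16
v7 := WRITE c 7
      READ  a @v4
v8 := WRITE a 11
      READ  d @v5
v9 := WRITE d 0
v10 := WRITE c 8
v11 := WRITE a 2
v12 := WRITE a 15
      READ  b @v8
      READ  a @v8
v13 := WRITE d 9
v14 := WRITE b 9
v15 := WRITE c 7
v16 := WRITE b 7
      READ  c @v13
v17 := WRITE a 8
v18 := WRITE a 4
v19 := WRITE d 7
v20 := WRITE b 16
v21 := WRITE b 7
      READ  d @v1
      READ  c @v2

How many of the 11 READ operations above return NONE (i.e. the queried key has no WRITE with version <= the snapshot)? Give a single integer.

v1: WRITE c=3  (c history now [(1, 3)])
READ b @v1: history=[] -> no version <= 1 -> NONE
READ a @v1: history=[] -> no version <= 1 -> NONE
v2: WRITE c=3  (c history now [(1, 3), (2, 3)])
v3: WRITE d=10  (d history now [(3, 10)])
v4: WRITE d=14  (d history now [(3, 10), (4, 14)])
v5: WRITE d=0  (d history now [(3, 10), (4, 14), (5, 0)])
READ c @v3: history=[(1, 3), (2, 3)] -> pick v2 -> 3
READ a @v5: history=[] -> no version <= 5 -> NONE
v6: WRITE d=16  (d history now [(3, 10), (4, 14), (5, 0), (6, 16)])
v7: WRITE c=7  (c history now [(1, 3), (2, 3), (7, 7)])
READ a @v4: history=[] -> no version <= 4 -> NONE
v8: WRITE a=11  (a history now [(8, 11)])
READ d @v5: history=[(3, 10), (4, 14), (5, 0), (6, 16)] -> pick v5 -> 0
v9: WRITE d=0  (d history now [(3, 10), (4, 14), (5, 0), (6, 16), (9, 0)])
v10: WRITE c=8  (c history now [(1, 3), (2, 3), (7, 7), (10, 8)])
v11: WRITE a=2  (a history now [(8, 11), (11, 2)])
v12: WRITE a=15  (a history now [(8, 11), (11, 2), (12, 15)])
READ b @v8: history=[] -> no version <= 8 -> NONE
READ a @v8: history=[(8, 11), (11, 2), (12, 15)] -> pick v8 -> 11
v13: WRITE d=9  (d history now [(3, 10), (4, 14), (5, 0), (6, 16), (9, 0), (13, 9)])
v14: WRITE b=9  (b history now [(14, 9)])
v15: WRITE c=7  (c history now [(1, 3), (2, 3), (7, 7), (10, 8), (15, 7)])
v16: WRITE b=7  (b history now [(14, 9), (16, 7)])
READ c @v13: history=[(1, 3), (2, 3), (7, 7), (10, 8), (15, 7)] -> pick v10 -> 8
v17: WRITE a=8  (a history now [(8, 11), (11, 2), (12, 15), (17, 8)])
v18: WRITE a=4  (a history now [(8, 11), (11, 2), (12, 15), (17, 8), (18, 4)])
v19: WRITE d=7  (d history now [(3, 10), (4, 14), (5, 0), (6, 16), (9, 0), (13, 9), (19, 7)])
v20: WRITE b=16  (b history now [(14, 9), (16, 7), (20, 16)])
v21: WRITE b=7  (b history now [(14, 9), (16, 7), (20, 16), (21, 7)])
READ d @v1: history=[(3, 10), (4, 14), (5, 0), (6, 16), (9, 0), (13, 9), (19, 7)] -> no version <= 1 -> NONE
READ c @v2: history=[(1, 3), (2, 3), (7, 7), (10, 8), (15, 7)] -> pick v2 -> 3
Read results in order: ['NONE', 'NONE', '3', 'NONE', 'NONE', '0', 'NONE', '11', '8', 'NONE', '3']
NONE count = 6

Answer: 6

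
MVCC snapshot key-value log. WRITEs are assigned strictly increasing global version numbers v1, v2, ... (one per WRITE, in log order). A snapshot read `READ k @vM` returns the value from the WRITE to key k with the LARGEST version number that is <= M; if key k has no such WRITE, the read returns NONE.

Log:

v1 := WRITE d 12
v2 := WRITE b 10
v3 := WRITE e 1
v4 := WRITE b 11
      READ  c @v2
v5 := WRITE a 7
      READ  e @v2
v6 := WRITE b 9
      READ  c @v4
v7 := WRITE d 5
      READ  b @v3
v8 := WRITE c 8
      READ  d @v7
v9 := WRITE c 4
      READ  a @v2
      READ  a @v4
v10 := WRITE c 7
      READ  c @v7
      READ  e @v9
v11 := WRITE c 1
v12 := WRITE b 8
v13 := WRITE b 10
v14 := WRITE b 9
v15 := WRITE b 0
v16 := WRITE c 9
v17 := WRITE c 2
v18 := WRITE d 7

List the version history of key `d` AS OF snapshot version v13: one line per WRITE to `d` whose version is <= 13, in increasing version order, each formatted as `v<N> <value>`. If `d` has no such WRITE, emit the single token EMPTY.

Scan writes for key=d with version <= 13:
  v1 WRITE d 12 -> keep
  v2 WRITE b 10 -> skip
  v3 WRITE e 1 -> skip
  v4 WRITE b 11 -> skip
  v5 WRITE a 7 -> skip
  v6 WRITE b 9 -> skip
  v7 WRITE d 5 -> keep
  v8 WRITE c 8 -> skip
  v9 WRITE c 4 -> skip
  v10 WRITE c 7 -> skip
  v11 WRITE c 1 -> skip
  v12 WRITE b 8 -> skip
  v13 WRITE b 10 -> skip
  v14 WRITE b 9 -> skip
  v15 WRITE b 0 -> skip
  v16 WRITE c 9 -> skip
  v17 WRITE c 2 -> skip
  v18 WRITE d 7 -> drop (> snap)
Collected: [(1, 12), (7, 5)]

Answer: v1 12
v7 5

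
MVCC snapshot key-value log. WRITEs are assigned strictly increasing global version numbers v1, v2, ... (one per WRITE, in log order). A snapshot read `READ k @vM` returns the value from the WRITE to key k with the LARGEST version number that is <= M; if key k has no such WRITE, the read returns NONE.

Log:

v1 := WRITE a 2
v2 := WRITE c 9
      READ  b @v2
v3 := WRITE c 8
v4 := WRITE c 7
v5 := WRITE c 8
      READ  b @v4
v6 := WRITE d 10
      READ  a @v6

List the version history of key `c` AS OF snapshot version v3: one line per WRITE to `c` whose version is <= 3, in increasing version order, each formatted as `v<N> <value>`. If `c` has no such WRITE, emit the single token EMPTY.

Scan writes for key=c with version <= 3:
  v1 WRITE a 2 -> skip
  v2 WRITE c 9 -> keep
  v3 WRITE c 8 -> keep
  v4 WRITE c 7 -> drop (> snap)
  v5 WRITE c 8 -> drop (> snap)
  v6 WRITE d 10 -> skip
Collected: [(2, 9), (3, 8)]

Answer: v2 9
v3 8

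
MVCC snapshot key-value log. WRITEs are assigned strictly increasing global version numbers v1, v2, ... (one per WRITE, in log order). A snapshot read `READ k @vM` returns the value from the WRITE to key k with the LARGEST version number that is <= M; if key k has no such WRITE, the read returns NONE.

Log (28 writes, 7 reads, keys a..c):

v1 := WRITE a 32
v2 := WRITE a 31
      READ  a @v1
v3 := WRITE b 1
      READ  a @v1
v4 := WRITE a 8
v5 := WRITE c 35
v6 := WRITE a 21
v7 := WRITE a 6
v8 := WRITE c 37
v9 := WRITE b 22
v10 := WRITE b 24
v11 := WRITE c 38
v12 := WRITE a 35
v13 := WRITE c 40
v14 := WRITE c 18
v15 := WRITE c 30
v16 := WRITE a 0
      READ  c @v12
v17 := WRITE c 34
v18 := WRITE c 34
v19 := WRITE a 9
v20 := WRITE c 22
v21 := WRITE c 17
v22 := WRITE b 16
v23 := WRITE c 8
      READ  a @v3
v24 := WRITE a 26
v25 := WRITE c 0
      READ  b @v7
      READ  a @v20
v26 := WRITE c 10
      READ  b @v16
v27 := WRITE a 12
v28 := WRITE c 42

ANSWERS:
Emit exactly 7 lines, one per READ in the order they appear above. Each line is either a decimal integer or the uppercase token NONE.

v1: WRITE a=32  (a history now [(1, 32)])
v2: WRITE a=31  (a history now [(1, 32), (2, 31)])
READ a @v1: history=[(1, 32), (2, 31)] -> pick v1 -> 32
v3: WRITE b=1  (b history now [(3, 1)])
READ a @v1: history=[(1, 32), (2, 31)] -> pick v1 -> 32
v4: WRITE a=8  (a history now [(1, 32), (2, 31), (4, 8)])
v5: WRITE c=35  (c history now [(5, 35)])
v6: WRITE a=21  (a history now [(1, 32), (2, 31), (4, 8), (6, 21)])
v7: WRITE a=6  (a history now [(1, 32), (2, 31), (4, 8), (6, 21), (7, 6)])
v8: WRITE c=37  (c history now [(5, 35), (8, 37)])
v9: WRITE b=22  (b history now [(3, 1), (9, 22)])
v10: WRITE b=24  (b history now [(3, 1), (9, 22), (10, 24)])
v11: WRITE c=38  (c history now [(5, 35), (8, 37), (11, 38)])
v12: WRITE a=35  (a history now [(1, 32), (2, 31), (4, 8), (6, 21), (7, 6), (12, 35)])
v13: WRITE c=40  (c history now [(5, 35), (8, 37), (11, 38), (13, 40)])
v14: WRITE c=18  (c history now [(5, 35), (8, 37), (11, 38), (13, 40), (14, 18)])
v15: WRITE c=30  (c history now [(5, 35), (8, 37), (11, 38), (13, 40), (14, 18), (15, 30)])
v16: WRITE a=0  (a history now [(1, 32), (2, 31), (4, 8), (6, 21), (7, 6), (12, 35), (16, 0)])
READ c @v12: history=[(5, 35), (8, 37), (11, 38), (13, 40), (14, 18), (15, 30)] -> pick v11 -> 38
v17: WRITE c=34  (c history now [(5, 35), (8, 37), (11, 38), (13, 40), (14, 18), (15, 30), (17, 34)])
v18: WRITE c=34  (c history now [(5, 35), (8, 37), (11, 38), (13, 40), (14, 18), (15, 30), (17, 34), (18, 34)])
v19: WRITE a=9  (a history now [(1, 32), (2, 31), (4, 8), (6, 21), (7, 6), (12, 35), (16, 0), (19, 9)])
v20: WRITE c=22  (c history now [(5, 35), (8, 37), (11, 38), (13, 40), (14, 18), (15, 30), (17, 34), (18, 34), (20, 22)])
v21: WRITE c=17  (c history now [(5, 35), (8, 37), (11, 38), (13, 40), (14, 18), (15, 30), (17, 34), (18, 34), (20, 22), (21, 17)])
v22: WRITE b=16  (b history now [(3, 1), (9, 22), (10, 24), (22, 16)])
v23: WRITE c=8  (c history now [(5, 35), (8, 37), (11, 38), (13, 40), (14, 18), (15, 30), (17, 34), (18, 34), (20, 22), (21, 17), (23, 8)])
READ a @v3: history=[(1, 32), (2, 31), (4, 8), (6, 21), (7, 6), (12, 35), (16, 0), (19, 9)] -> pick v2 -> 31
v24: WRITE a=26  (a history now [(1, 32), (2, 31), (4, 8), (6, 21), (7, 6), (12, 35), (16, 0), (19, 9), (24, 26)])
v25: WRITE c=0  (c history now [(5, 35), (8, 37), (11, 38), (13, 40), (14, 18), (15, 30), (17, 34), (18, 34), (20, 22), (21, 17), (23, 8), (25, 0)])
READ b @v7: history=[(3, 1), (9, 22), (10, 24), (22, 16)] -> pick v3 -> 1
READ a @v20: history=[(1, 32), (2, 31), (4, 8), (6, 21), (7, 6), (12, 35), (16, 0), (19, 9), (24, 26)] -> pick v19 -> 9
v26: WRITE c=10  (c history now [(5, 35), (8, 37), (11, 38), (13, 40), (14, 18), (15, 30), (17, 34), (18, 34), (20, 22), (21, 17), (23, 8), (25, 0), (26, 10)])
READ b @v16: history=[(3, 1), (9, 22), (10, 24), (22, 16)] -> pick v10 -> 24
v27: WRITE a=12  (a history now [(1, 32), (2, 31), (4, 8), (6, 21), (7, 6), (12, 35), (16, 0), (19, 9), (24, 26), (27, 12)])
v28: WRITE c=42  (c history now [(5, 35), (8, 37), (11, 38), (13, 40), (14, 18), (15, 30), (17, 34), (18, 34), (20, 22), (21, 17), (23, 8), (25, 0), (26, 10), (28, 42)])

Answer: 32
32
38
31
1
9
24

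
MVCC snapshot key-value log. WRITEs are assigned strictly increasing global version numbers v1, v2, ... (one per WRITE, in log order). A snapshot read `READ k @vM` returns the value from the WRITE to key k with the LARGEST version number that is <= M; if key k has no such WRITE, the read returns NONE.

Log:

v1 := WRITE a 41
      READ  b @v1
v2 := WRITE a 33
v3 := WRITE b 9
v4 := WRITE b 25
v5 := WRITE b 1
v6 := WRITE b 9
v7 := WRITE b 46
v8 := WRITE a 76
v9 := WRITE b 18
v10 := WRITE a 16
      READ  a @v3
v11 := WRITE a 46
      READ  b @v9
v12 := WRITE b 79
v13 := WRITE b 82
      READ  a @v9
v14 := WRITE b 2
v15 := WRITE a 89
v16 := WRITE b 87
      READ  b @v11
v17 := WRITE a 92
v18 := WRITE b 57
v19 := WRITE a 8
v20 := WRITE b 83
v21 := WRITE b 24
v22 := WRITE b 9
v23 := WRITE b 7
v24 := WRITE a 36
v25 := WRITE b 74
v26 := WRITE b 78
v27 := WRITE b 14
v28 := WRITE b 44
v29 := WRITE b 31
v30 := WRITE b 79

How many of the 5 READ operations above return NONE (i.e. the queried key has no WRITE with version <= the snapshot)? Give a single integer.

v1: WRITE a=41  (a history now [(1, 41)])
READ b @v1: history=[] -> no version <= 1 -> NONE
v2: WRITE a=33  (a history now [(1, 41), (2, 33)])
v3: WRITE b=9  (b history now [(3, 9)])
v4: WRITE b=25  (b history now [(3, 9), (4, 25)])
v5: WRITE b=1  (b history now [(3, 9), (4, 25), (5, 1)])
v6: WRITE b=9  (b history now [(3, 9), (4, 25), (5, 1), (6, 9)])
v7: WRITE b=46  (b history now [(3, 9), (4, 25), (5, 1), (6, 9), (7, 46)])
v8: WRITE a=76  (a history now [(1, 41), (2, 33), (8, 76)])
v9: WRITE b=18  (b history now [(3, 9), (4, 25), (5, 1), (6, 9), (7, 46), (9, 18)])
v10: WRITE a=16  (a history now [(1, 41), (2, 33), (8, 76), (10, 16)])
READ a @v3: history=[(1, 41), (2, 33), (8, 76), (10, 16)] -> pick v2 -> 33
v11: WRITE a=46  (a history now [(1, 41), (2, 33), (8, 76), (10, 16), (11, 46)])
READ b @v9: history=[(3, 9), (4, 25), (5, 1), (6, 9), (7, 46), (9, 18)] -> pick v9 -> 18
v12: WRITE b=79  (b history now [(3, 9), (4, 25), (5, 1), (6, 9), (7, 46), (9, 18), (12, 79)])
v13: WRITE b=82  (b history now [(3, 9), (4, 25), (5, 1), (6, 9), (7, 46), (9, 18), (12, 79), (13, 82)])
READ a @v9: history=[(1, 41), (2, 33), (8, 76), (10, 16), (11, 46)] -> pick v8 -> 76
v14: WRITE b=2  (b history now [(3, 9), (4, 25), (5, 1), (6, 9), (7, 46), (9, 18), (12, 79), (13, 82), (14, 2)])
v15: WRITE a=89  (a history now [(1, 41), (2, 33), (8, 76), (10, 16), (11, 46), (15, 89)])
v16: WRITE b=87  (b history now [(3, 9), (4, 25), (5, 1), (6, 9), (7, 46), (9, 18), (12, 79), (13, 82), (14, 2), (16, 87)])
READ b @v11: history=[(3, 9), (4, 25), (5, 1), (6, 9), (7, 46), (9, 18), (12, 79), (13, 82), (14, 2), (16, 87)] -> pick v9 -> 18
v17: WRITE a=92  (a history now [(1, 41), (2, 33), (8, 76), (10, 16), (11, 46), (15, 89), (17, 92)])
v18: WRITE b=57  (b history now [(3, 9), (4, 25), (5, 1), (6, 9), (7, 46), (9, 18), (12, 79), (13, 82), (14, 2), (16, 87), (18, 57)])
v19: WRITE a=8  (a history now [(1, 41), (2, 33), (8, 76), (10, 16), (11, 46), (15, 89), (17, 92), (19, 8)])
v20: WRITE b=83  (b history now [(3, 9), (4, 25), (5, 1), (6, 9), (7, 46), (9, 18), (12, 79), (13, 82), (14, 2), (16, 87), (18, 57), (20, 83)])
v21: WRITE b=24  (b history now [(3, 9), (4, 25), (5, 1), (6, 9), (7, 46), (9, 18), (12, 79), (13, 82), (14, 2), (16, 87), (18, 57), (20, 83), (21, 24)])
v22: WRITE b=9  (b history now [(3, 9), (4, 25), (5, 1), (6, 9), (7, 46), (9, 18), (12, 79), (13, 82), (14, 2), (16, 87), (18, 57), (20, 83), (21, 24), (22, 9)])
v23: WRITE b=7  (b history now [(3, 9), (4, 25), (5, 1), (6, 9), (7, 46), (9, 18), (12, 79), (13, 82), (14, 2), (16, 87), (18, 57), (20, 83), (21, 24), (22, 9), (23, 7)])
v24: WRITE a=36  (a history now [(1, 41), (2, 33), (8, 76), (10, 16), (11, 46), (15, 89), (17, 92), (19, 8), (24, 36)])
v25: WRITE b=74  (b history now [(3, 9), (4, 25), (5, 1), (6, 9), (7, 46), (9, 18), (12, 79), (13, 82), (14, 2), (16, 87), (18, 57), (20, 83), (21, 24), (22, 9), (23, 7), (25, 74)])
v26: WRITE b=78  (b history now [(3, 9), (4, 25), (5, 1), (6, 9), (7, 46), (9, 18), (12, 79), (13, 82), (14, 2), (16, 87), (18, 57), (20, 83), (21, 24), (22, 9), (23, 7), (25, 74), (26, 78)])
v27: WRITE b=14  (b history now [(3, 9), (4, 25), (5, 1), (6, 9), (7, 46), (9, 18), (12, 79), (13, 82), (14, 2), (16, 87), (18, 57), (20, 83), (21, 24), (22, 9), (23, 7), (25, 74), (26, 78), (27, 14)])
v28: WRITE b=44  (b history now [(3, 9), (4, 25), (5, 1), (6, 9), (7, 46), (9, 18), (12, 79), (13, 82), (14, 2), (16, 87), (18, 57), (20, 83), (21, 24), (22, 9), (23, 7), (25, 74), (26, 78), (27, 14), (28, 44)])
v29: WRITE b=31  (b history now [(3, 9), (4, 25), (5, 1), (6, 9), (7, 46), (9, 18), (12, 79), (13, 82), (14, 2), (16, 87), (18, 57), (20, 83), (21, 24), (22, 9), (23, 7), (25, 74), (26, 78), (27, 14), (28, 44), (29, 31)])
v30: WRITE b=79  (b history now [(3, 9), (4, 25), (5, 1), (6, 9), (7, 46), (9, 18), (12, 79), (13, 82), (14, 2), (16, 87), (18, 57), (20, 83), (21, 24), (22, 9), (23, 7), (25, 74), (26, 78), (27, 14), (28, 44), (29, 31), (30, 79)])
Read results in order: ['NONE', '33', '18', '76', '18']
NONE count = 1

Answer: 1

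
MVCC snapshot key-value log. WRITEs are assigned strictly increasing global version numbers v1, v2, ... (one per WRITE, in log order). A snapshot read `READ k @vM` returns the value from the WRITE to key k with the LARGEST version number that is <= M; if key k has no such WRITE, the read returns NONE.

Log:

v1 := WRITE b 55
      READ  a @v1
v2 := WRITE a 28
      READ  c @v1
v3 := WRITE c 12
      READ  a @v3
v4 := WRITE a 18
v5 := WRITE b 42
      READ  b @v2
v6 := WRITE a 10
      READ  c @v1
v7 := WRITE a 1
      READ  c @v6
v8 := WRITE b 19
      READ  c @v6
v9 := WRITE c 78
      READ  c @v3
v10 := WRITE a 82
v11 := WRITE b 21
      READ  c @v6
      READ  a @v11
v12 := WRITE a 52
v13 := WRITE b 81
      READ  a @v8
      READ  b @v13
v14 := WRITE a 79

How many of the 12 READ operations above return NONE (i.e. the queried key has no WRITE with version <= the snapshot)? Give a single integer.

Answer: 3

Derivation:
v1: WRITE b=55  (b history now [(1, 55)])
READ a @v1: history=[] -> no version <= 1 -> NONE
v2: WRITE a=28  (a history now [(2, 28)])
READ c @v1: history=[] -> no version <= 1 -> NONE
v3: WRITE c=12  (c history now [(3, 12)])
READ a @v3: history=[(2, 28)] -> pick v2 -> 28
v4: WRITE a=18  (a history now [(2, 28), (4, 18)])
v5: WRITE b=42  (b history now [(1, 55), (5, 42)])
READ b @v2: history=[(1, 55), (5, 42)] -> pick v1 -> 55
v6: WRITE a=10  (a history now [(2, 28), (4, 18), (6, 10)])
READ c @v1: history=[(3, 12)] -> no version <= 1 -> NONE
v7: WRITE a=1  (a history now [(2, 28), (4, 18), (6, 10), (7, 1)])
READ c @v6: history=[(3, 12)] -> pick v3 -> 12
v8: WRITE b=19  (b history now [(1, 55), (5, 42), (8, 19)])
READ c @v6: history=[(3, 12)] -> pick v3 -> 12
v9: WRITE c=78  (c history now [(3, 12), (9, 78)])
READ c @v3: history=[(3, 12), (9, 78)] -> pick v3 -> 12
v10: WRITE a=82  (a history now [(2, 28), (4, 18), (6, 10), (7, 1), (10, 82)])
v11: WRITE b=21  (b history now [(1, 55), (5, 42), (8, 19), (11, 21)])
READ c @v6: history=[(3, 12), (9, 78)] -> pick v3 -> 12
READ a @v11: history=[(2, 28), (4, 18), (6, 10), (7, 1), (10, 82)] -> pick v10 -> 82
v12: WRITE a=52  (a history now [(2, 28), (4, 18), (6, 10), (7, 1), (10, 82), (12, 52)])
v13: WRITE b=81  (b history now [(1, 55), (5, 42), (8, 19), (11, 21), (13, 81)])
READ a @v8: history=[(2, 28), (4, 18), (6, 10), (7, 1), (10, 82), (12, 52)] -> pick v7 -> 1
READ b @v13: history=[(1, 55), (5, 42), (8, 19), (11, 21), (13, 81)] -> pick v13 -> 81
v14: WRITE a=79  (a history now [(2, 28), (4, 18), (6, 10), (7, 1), (10, 82), (12, 52), (14, 79)])
Read results in order: ['NONE', 'NONE', '28', '55', 'NONE', '12', '12', '12', '12', '82', '1', '81']
NONE count = 3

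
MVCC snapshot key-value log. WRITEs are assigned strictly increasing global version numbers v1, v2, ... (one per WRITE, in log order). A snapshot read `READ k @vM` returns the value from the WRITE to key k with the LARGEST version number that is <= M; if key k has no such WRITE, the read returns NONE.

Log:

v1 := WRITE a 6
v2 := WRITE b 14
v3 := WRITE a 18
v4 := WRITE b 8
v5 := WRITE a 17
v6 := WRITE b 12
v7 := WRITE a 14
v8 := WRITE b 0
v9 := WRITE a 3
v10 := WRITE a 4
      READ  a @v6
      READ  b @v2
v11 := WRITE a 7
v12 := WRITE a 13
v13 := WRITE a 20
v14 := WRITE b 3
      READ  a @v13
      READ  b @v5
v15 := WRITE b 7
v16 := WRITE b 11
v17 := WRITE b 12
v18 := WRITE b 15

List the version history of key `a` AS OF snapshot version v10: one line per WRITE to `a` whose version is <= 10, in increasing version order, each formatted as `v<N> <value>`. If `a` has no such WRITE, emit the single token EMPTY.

Answer: v1 6
v3 18
v5 17
v7 14
v9 3
v10 4

Derivation:
Scan writes for key=a with version <= 10:
  v1 WRITE a 6 -> keep
  v2 WRITE b 14 -> skip
  v3 WRITE a 18 -> keep
  v4 WRITE b 8 -> skip
  v5 WRITE a 17 -> keep
  v6 WRITE b 12 -> skip
  v7 WRITE a 14 -> keep
  v8 WRITE b 0 -> skip
  v9 WRITE a 3 -> keep
  v10 WRITE a 4 -> keep
  v11 WRITE a 7 -> drop (> snap)
  v12 WRITE a 13 -> drop (> snap)
  v13 WRITE a 20 -> drop (> snap)
  v14 WRITE b 3 -> skip
  v15 WRITE b 7 -> skip
  v16 WRITE b 11 -> skip
  v17 WRITE b 12 -> skip
  v18 WRITE b 15 -> skip
Collected: [(1, 6), (3, 18), (5, 17), (7, 14), (9, 3), (10, 4)]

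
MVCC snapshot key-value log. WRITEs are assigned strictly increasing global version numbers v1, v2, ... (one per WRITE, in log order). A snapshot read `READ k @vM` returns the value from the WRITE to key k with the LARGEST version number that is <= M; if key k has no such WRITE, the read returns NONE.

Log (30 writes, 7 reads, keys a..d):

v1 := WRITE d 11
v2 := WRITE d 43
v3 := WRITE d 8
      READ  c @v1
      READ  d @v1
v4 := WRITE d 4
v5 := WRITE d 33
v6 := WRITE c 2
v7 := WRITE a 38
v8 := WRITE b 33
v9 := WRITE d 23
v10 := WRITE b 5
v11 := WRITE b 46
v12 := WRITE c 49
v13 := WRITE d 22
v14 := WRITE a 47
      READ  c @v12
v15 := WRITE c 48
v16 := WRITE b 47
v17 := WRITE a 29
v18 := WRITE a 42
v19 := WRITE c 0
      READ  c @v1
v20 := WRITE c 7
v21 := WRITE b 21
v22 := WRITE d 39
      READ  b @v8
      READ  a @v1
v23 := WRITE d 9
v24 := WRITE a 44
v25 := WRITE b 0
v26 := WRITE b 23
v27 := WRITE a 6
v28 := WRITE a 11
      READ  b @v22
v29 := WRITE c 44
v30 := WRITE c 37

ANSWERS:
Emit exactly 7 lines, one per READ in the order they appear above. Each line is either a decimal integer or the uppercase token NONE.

Answer: NONE
11
49
NONE
33
NONE
21

Derivation:
v1: WRITE d=11  (d history now [(1, 11)])
v2: WRITE d=43  (d history now [(1, 11), (2, 43)])
v3: WRITE d=8  (d history now [(1, 11), (2, 43), (3, 8)])
READ c @v1: history=[] -> no version <= 1 -> NONE
READ d @v1: history=[(1, 11), (2, 43), (3, 8)] -> pick v1 -> 11
v4: WRITE d=4  (d history now [(1, 11), (2, 43), (3, 8), (4, 4)])
v5: WRITE d=33  (d history now [(1, 11), (2, 43), (3, 8), (4, 4), (5, 33)])
v6: WRITE c=2  (c history now [(6, 2)])
v7: WRITE a=38  (a history now [(7, 38)])
v8: WRITE b=33  (b history now [(8, 33)])
v9: WRITE d=23  (d history now [(1, 11), (2, 43), (3, 8), (4, 4), (5, 33), (9, 23)])
v10: WRITE b=5  (b history now [(8, 33), (10, 5)])
v11: WRITE b=46  (b history now [(8, 33), (10, 5), (11, 46)])
v12: WRITE c=49  (c history now [(6, 2), (12, 49)])
v13: WRITE d=22  (d history now [(1, 11), (2, 43), (3, 8), (4, 4), (5, 33), (9, 23), (13, 22)])
v14: WRITE a=47  (a history now [(7, 38), (14, 47)])
READ c @v12: history=[(6, 2), (12, 49)] -> pick v12 -> 49
v15: WRITE c=48  (c history now [(6, 2), (12, 49), (15, 48)])
v16: WRITE b=47  (b history now [(8, 33), (10, 5), (11, 46), (16, 47)])
v17: WRITE a=29  (a history now [(7, 38), (14, 47), (17, 29)])
v18: WRITE a=42  (a history now [(7, 38), (14, 47), (17, 29), (18, 42)])
v19: WRITE c=0  (c history now [(6, 2), (12, 49), (15, 48), (19, 0)])
READ c @v1: history=[(6, 2), (12, 49), (15, 48), (19, 0)] -> no version <= 1 -> NONE
v20: WRITE c=7  (c history now [(6, 2), (12, 49), (15, 48), (19, 0), (20, 7)])
v21: WRITE b=21  (b history now [(8, 33), (10, 5), (11, 46), (16, 47), (21, 21)])
v22: WRITE d=39  (d history now [(1, 11), (2, 43), (3, 8), (4, 4), (5, 33), (9, 23), (13, 22), (22, 39)])
READ b @v8: history=[(8, 33), (10, 5), (11, 46), (16, 47), (21, 21)] -> pick v8 -> 33
READ a @v1: history=[(7, 38), (14, 47), (17, 29), (18, 42)] -> no version <= 1 -> NONE
v23: WRITE d=9  (d history now [(1, 11), (2, 43), (3, 8), (4, 4), (5, 33), (9, 23), (13, 22), (22, 39), (23, 9)])
v24: WRITE a=44  (a history now [(7, 38), (14, 47), (17, 29), (18, 42), (24, 44)])
v25: WRITE b=0  (b history now [(8, 33), (10, 5), (11, 46), (16, 47), (21, 21), (25, 0)])
v26: WRITE b=23  (b history now [(8, 33), (10, 5), (11, 46), (16, 47), (21, 21), (25, 0), (26, 23)])
v27: WRITE a=6  (a history now [(7, 38), (14, 47), (17, 29), (18, 42), (24, 44), (27, 6)])
v28: WRITE a=11  (a history now [(7, 38), (14, 47), (17, 29), (18, 42), (24, 44), (27, 6), (28, 11)])
READ b @v22: history=[(8, 33), (10, 5), (11, 46), (16, 47), (21, 21), (25, 0), (26, 23)] -> pick v21 -> 21
v29: WRITE c=44  (c history now [(6, 2), (12, 49), (15, 48), (19, 0), (20, 7), (29, 44)])
v30: WRITE c=37  (c history now [(6, 2), (12, 49), (15, 48), (19, 0), (20, 7), (29, 44), (30, 37)])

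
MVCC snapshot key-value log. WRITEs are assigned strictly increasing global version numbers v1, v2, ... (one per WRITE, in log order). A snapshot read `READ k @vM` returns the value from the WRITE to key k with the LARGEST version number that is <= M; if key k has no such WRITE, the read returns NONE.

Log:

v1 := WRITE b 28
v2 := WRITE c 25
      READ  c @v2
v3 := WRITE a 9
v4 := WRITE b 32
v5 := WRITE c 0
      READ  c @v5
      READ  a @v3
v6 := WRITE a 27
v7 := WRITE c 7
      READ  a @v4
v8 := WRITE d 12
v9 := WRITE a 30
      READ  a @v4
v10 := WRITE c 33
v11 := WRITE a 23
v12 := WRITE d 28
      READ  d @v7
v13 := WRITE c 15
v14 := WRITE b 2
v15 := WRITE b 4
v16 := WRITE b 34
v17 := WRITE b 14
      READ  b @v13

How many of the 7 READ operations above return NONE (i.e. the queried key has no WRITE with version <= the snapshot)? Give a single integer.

v1: WRITE b=28  (b history now [(1, 28)])
v2: WRITE c=25  (c history now [(2, 25)])
READ c @v2: history=[(2, 25)] -> pick v2 -> 25
v3: WRITE a=9  (a history now [(3, 9)])
v4: WRITE b=32  (b history now [(1, 28), (4, 32)])
v5: WRITE c=0  (c history now [(2, 25), (5, 0)])
READ c @v5: history=[(2, 25), (5, 0)] -> pick v5 -> 0
READ a @v3: history=[(3, 9)] -> pick v3 -> 9
v6: WRITE a=27  (a history now [(3, 9), (6, 27)])
v7: WRITE c=7  (c history now [(2, 25), (5, 0), (7, 7)])
READ a @v4: history=[(3, 9), (6, 27)] -> pick v3 -> 9
v8: WRITE d=12  (d history now [(8, 12)])
v9: WRITE a=30  (a history now [(3, 9), (6, 27), (9, 30)])
READ a @v4: history=[(3, 9), (6, 27), (9, 30)] -> pick v3 -> 9
v10: WRITE c=33  (c history now [(2, 25), (5, 0), (7, 7), (10, 33)])
v11: WRITE a=23  (a history now [(3, 9), (6, 27), (9, 30), (11, 23)])
v12: WRITE d=28  (d history now [(8, 12), (12, 28)])
READ d @v7: history=[(8, 12), (12, 28)] -> no version <= 7 -> NONE
v13: WRITE c=15  (c history now [(2, 25), (5, 0), (7, 7), (10, 33), (13, 15)])
v14: WRITE b=2  (b history now [(1, 28), (4, 32), (14, 2)])
v15: WRITE b=4  (b history now [(1, 28), (4, 32), (14, 2), (15, 4)])
v16: WRITE b=34  (b history now [(1, 28), (4, 32), (14, 2), (15, 4), (16, 34)])
v17: WRITE b=14  (b history now [(1, 28), (4, 32), (14, 2), (15, 4), (16, 34), (17, 14)])
READ b @v13: history=[(1, 28), (4, 32), (14, 2), (15, 4), (16, 34), (17, 14)] -> pick v4 -> 32
Read results in order: ['25', '0', '9', '9', '9', 'NONE', '32']
NONE count = 1

Answer: 1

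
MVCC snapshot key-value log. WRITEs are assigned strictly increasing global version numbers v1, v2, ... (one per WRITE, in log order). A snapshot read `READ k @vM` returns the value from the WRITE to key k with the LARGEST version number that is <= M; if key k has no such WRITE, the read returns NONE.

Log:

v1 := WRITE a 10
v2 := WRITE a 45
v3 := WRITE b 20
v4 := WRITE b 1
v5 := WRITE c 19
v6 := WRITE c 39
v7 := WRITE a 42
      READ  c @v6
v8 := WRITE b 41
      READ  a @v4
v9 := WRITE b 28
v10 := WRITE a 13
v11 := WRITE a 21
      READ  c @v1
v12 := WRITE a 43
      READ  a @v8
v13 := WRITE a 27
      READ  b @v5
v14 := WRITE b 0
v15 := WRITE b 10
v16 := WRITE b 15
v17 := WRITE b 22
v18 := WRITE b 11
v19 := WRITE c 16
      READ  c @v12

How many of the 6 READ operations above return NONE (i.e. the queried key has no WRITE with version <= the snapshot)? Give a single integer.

v1: WRITE a=10  (a history now [(1, 10)])
v2: WRITE a=45  (a history now [(1, 10), (2, 45)])
v3: WRITE b=20  (b history now [(3, 20)])
v4: WRITE b=1  (b history now [(3, 20), (4, 1)])
v5: WRITE c=19  (c history now [(5, 19)])
v6: WRITE c=39  (c history now [(5, 19), (6, 39)])
v7: WRITE a=42  (a history now [(1, 10), (2, 45), (7, 42)])
READ c @v6: history=[(5, 19), (6, 39)] -> pick v6 -> 39
v8: WRITE b=41  (b history now [(3, 20), (4, 1), (8, 41)])
READ a @v4: history=[(1, 10), (2, 45), (7, 42)] -> pick v2 -> 45
v9: WRITE b=28  (b history now [(3, 20), (4, 1), (8, 41), (9, 28)])
v10: WRITE a=13  (a history now [(1, 10), (2, 45), (7, 42), (10, 13)])
v11: WRITE a=21  (a history now [(1, 10), (2, 45), (7, 42), (10, 13), (11, 21)])
READ c @v1: history=[(5, 19), (6, 39)] -> no version <= 1 -> NONE
v12: WRITE a=43  (a history now [(1, 10), (2, 45), (7, 42), (10, 13), (11, 21), (12, 43)])
READ a @v8: history=[(1, 10), (2, 45), (7, 42), (10, 13), (11, 21), (12, 43)] -> pick v7 -> 42
v13: WRITE a=27  (a history now [(1, 10), (2, 45), (7, 42), (10, 13), (11, 21), (12, 43), (13, 27)])
READ b @v5: history=[(3, 20), (4, 1), (8, 41), (9, 28)] -> pick v4 -> 1
v14: WRITE b=0  (b history now [(3, 20), (4, 1), (8, 41), (9, 28), (14, 0)])
v15: WRITE b=10  (b history now [(3, 20), (4, 1), (8, 41), (9, 28), (14, 0), (15, 10)])
v16: WRITE b=15  (b history now [(3, 20), (4, 1), (8, 41), (9, 28), (14, 0), (15, 10), (16, 15)])
v17: WRITE b=22  (b history now [(3, 20), (4, 1), (8, 41), (9, 28), (14, 0), (15, 10), (16, 15), (17, 22)])
v18: WRITE b=11  (b history now [(3, 20), (4, 1), (8, 41), (9, 28), (14, 0), (15, 10), (16, 15), (17, 22), (18, 11)])
v19: WRITE c=16  (c history now [(5, 19), (6, 39), (19, 16)])
READ c @v12: history=[(5, 19), (6, 39), (19, 16)] -> pick v6 -> 39
Read results in order: ['39', '45', 'NONE', '42', '1', '39']
NONE count = 1

Answer: 1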